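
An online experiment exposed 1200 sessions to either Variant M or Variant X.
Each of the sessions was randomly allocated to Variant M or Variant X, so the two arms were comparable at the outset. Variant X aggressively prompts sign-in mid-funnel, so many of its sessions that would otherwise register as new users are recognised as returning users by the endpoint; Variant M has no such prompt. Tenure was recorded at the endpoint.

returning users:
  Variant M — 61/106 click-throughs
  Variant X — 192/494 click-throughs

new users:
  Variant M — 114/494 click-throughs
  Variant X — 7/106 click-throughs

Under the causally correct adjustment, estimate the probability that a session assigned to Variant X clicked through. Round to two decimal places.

0.33

Within every user tenure level Variant M has the higher rate, yet pooled Variant X does — Simpson's reversal.
Stratifying would compare variants among sessions the variants themselves sorted into user tenure groups — a form of selection on an intermediate. The unconditioned pooled rates give the total causal effect.
So P(outcome | do(Variant X)) is just the pooled rate for Variant X: 199/600 = 0.332.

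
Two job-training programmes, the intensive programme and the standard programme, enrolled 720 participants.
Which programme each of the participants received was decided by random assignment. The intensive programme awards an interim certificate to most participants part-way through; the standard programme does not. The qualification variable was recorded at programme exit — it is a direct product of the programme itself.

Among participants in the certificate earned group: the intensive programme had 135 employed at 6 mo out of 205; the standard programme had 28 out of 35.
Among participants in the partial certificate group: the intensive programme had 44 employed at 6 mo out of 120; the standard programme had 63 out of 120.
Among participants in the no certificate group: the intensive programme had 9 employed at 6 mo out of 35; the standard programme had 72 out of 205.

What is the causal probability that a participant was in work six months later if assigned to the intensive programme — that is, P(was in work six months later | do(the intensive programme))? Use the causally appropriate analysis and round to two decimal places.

0.52

Qualification attained during the programme here is a post-treatment variable shaped by the programme; conditioning on it would introduce bias rather than remove it. The overall comparison is the causal one.
So P(outcome | do(the intensive programme)) is just the pooled rate for the intensive programme: 188/360 = 0.522.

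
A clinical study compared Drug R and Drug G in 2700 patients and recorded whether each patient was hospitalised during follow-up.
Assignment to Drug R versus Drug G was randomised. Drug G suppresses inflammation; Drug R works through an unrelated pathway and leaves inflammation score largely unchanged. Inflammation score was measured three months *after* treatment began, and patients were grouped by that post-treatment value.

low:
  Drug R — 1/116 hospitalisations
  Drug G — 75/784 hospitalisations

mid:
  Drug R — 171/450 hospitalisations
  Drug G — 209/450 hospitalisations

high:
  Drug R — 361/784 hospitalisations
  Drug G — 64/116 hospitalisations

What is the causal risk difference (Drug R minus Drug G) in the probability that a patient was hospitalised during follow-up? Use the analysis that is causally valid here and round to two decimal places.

+0.14

Within every inflammation score level Drug R has the lower rate, yet pooled Drug G does — Simpson's reversal.
Inflammation score lies on the pathway drug → inflammation score → outcome, so adjusting for it blocks the indirect effect. For the total causal effect of drug, use the unadjusted pooled rates.
The causal difference is the pooled difference: 0.395 − 0.258 = +0.137.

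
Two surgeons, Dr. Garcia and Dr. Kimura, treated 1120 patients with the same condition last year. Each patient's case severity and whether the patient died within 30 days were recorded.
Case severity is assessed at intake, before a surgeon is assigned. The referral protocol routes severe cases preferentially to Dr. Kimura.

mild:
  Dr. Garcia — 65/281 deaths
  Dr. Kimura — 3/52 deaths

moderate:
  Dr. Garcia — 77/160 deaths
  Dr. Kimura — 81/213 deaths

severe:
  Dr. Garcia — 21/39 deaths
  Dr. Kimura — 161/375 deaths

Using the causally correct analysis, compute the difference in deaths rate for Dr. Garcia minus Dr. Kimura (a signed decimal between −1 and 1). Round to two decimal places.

+0.13

Within every case severity level Dr. Kimura has the lower rate, yet pooled Dr. Garcia does — Simpson's reversal.
Since case severity is a pre-existing factor (not a product of the surgeon) and it affects the outcome on its own, it is a confounder. The stratified rates, not the pooled rate, identify the causal effect.
Adjusting over the population distribution of case severity: 0.297·(0.231−0.058) + 0.333·(0.481−0.380) + 0.370·(0.538−0.429) = +0.126.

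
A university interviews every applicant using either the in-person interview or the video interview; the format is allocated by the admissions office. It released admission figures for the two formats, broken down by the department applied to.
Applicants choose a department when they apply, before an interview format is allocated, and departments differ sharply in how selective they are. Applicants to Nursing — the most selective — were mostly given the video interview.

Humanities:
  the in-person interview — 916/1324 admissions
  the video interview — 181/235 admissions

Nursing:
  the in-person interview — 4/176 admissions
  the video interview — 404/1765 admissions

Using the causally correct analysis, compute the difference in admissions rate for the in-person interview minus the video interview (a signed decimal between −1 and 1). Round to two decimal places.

The imbalance in department arose from how applicants were allocated, not from anything the interview format did; and department independently affects the outcome. The pooled gap is confounded — condition on department.
Adjusting over the population distribution of department: 0.445·(0.692−0.770) + 0.555·(0.023−0.229) = -0.149.

-0.15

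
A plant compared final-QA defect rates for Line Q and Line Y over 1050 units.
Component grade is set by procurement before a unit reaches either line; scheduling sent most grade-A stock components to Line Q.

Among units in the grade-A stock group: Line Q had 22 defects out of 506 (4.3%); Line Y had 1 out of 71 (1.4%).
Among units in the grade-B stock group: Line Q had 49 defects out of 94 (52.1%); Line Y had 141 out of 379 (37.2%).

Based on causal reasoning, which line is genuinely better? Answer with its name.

The imbalance in component grade arose from how units were allocated, not from anything the line did; and component grade independently affects the outcome. The pooled gap is confounded — condition on component grade.
Within each level — grade-A stock: 4.3% vs 1.4%; grade-B stock: 52.1% vs 37.2% — Line Y is lower every time.

Line Y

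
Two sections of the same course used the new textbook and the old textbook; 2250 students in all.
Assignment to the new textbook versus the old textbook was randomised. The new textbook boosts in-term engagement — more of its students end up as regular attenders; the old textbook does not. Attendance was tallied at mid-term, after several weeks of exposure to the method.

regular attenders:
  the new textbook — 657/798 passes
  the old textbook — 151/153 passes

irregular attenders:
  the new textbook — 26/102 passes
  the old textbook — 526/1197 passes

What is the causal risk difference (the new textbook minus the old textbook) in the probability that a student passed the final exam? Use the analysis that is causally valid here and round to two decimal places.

+0.26

Mid-term attendance is downstream of the teaching method. One should not condition on a consequence of treatment, so the overall rates are the right comparison.
The causal difference is the pooled difference: 0.759 − 0.501 = +0.257.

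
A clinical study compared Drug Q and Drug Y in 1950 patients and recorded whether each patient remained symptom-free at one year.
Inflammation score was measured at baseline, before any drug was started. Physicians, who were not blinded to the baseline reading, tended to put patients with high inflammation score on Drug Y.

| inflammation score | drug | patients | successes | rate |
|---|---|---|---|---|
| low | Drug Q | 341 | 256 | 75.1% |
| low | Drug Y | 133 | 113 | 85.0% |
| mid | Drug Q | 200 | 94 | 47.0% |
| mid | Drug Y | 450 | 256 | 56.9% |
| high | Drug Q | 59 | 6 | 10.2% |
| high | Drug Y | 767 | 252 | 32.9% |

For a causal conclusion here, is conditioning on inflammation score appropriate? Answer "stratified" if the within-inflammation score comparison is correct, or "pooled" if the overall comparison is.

Drug Y is higher inside every inflammation score stratum but Drug Q is higher in aggregate. Whether to stratify depends on how inflammation score relates to the drug.
Since inflammation score is a pre-existing factor (not a product of the drug) and it affects the outcome on its own, it is a confounder. The stratified rates, not the pooled rate, identify the causal effect.
Within each level — low: 75.1% vs 85.0%; mid: 47.0% vs 56.9%; high: 10.2% vs 32.9% — Drug Y is higher every time.

stratified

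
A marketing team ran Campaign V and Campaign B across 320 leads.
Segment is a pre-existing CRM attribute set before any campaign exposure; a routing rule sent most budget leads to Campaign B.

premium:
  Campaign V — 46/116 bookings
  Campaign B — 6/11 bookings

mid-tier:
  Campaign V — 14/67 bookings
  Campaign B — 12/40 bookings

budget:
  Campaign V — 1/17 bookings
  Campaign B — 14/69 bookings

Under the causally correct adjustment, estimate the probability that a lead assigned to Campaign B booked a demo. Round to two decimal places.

0.37

Within every customer segment level Campaign B has the higher rate, yet pooled Campaign V does — Simpson's reversal.
Customer segment satisfies the back-door criterion: it is not a descendant of the campaign, and it blocks the spurious path from campaign to outcome. Adjusting for it (i.e., using the within-customer segment rates) gives the causal effect.
Standardising Campaign B to the population customer segment mix: 0.397·6/11 + 0.334·12/40 + 0.269·14/69 = 0.371.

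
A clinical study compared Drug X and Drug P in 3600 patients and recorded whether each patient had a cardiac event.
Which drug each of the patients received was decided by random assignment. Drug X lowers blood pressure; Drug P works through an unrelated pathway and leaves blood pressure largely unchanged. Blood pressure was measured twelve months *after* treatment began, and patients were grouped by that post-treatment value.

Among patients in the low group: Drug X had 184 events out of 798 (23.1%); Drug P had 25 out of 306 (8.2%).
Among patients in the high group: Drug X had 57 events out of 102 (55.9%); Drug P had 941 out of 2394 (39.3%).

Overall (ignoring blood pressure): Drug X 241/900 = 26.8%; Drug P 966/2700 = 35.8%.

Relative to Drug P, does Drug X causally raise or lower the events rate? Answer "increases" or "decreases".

decreases

Because the drug influences blood pressure, blood pressure is a post-treatment mediator, not a confounder. Stratifying on it would bias the estimate; the causal effect is the crude pooled difference.
Pooled: Drug X 26.8% vs Drug P 35.8%; Drug X is lower overall.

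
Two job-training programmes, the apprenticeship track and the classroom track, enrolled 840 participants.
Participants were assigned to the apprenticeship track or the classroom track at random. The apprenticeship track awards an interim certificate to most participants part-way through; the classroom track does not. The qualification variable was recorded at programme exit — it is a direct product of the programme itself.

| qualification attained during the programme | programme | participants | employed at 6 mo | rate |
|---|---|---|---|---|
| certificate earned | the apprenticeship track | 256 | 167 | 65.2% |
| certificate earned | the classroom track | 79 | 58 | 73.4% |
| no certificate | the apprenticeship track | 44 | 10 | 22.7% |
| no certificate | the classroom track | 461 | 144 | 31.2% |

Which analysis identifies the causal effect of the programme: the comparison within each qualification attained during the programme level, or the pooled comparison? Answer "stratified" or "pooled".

The stratified and pooled comparisons disagree (the classroom track wins within each qualification attained during the programme; the apprenticeship track wins overall), so the answer turns on the causal role of qualification attained during the programme.
The distribution of qualification attained during the programme is itself part of what the programme does — it is an intermediate outcome. Holding it fixed would remove that part of the effect; the total effect is the pooled difference.
Pooled: the apprenticeship track 59.0% vs the classroom track 37.4%; the apprenticeship track is higher overall.

pooled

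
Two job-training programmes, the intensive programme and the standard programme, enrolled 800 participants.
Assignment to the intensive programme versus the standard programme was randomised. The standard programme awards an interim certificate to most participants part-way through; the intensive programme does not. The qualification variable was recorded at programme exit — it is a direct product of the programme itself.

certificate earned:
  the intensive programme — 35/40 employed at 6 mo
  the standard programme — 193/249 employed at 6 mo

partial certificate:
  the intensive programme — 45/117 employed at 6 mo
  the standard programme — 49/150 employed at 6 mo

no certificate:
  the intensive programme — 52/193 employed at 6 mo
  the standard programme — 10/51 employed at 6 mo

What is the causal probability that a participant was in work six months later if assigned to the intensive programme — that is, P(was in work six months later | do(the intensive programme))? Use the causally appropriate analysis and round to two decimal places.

0.38

Qualification attained during the programme lies on the pathway programme → qualification attained during the programme → outcome, so adjusting for it blocks the indirect effect. For the total causal effect of programme, use the unadjusted pooled rates.
So P(outcome | do(the intensive programme)) is just the pooled rate for the intensive programme: 132/350 = 0.377.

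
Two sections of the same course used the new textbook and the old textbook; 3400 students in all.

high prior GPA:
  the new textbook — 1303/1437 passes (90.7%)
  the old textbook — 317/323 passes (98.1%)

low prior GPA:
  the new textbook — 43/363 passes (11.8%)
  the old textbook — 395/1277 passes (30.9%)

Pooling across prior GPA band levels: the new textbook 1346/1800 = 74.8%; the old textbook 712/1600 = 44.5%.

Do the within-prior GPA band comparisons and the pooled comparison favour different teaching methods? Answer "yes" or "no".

Within each prior GPA band level (high prior GPA 90.7% vs 98.1%; low prior GPA 11.8% vs 30.9%), the old textbook has the higher rate every time. Pooled: 74.8% vs 44.5% — the new textbook has the higher rate overall. The two comparisons disagree.

yes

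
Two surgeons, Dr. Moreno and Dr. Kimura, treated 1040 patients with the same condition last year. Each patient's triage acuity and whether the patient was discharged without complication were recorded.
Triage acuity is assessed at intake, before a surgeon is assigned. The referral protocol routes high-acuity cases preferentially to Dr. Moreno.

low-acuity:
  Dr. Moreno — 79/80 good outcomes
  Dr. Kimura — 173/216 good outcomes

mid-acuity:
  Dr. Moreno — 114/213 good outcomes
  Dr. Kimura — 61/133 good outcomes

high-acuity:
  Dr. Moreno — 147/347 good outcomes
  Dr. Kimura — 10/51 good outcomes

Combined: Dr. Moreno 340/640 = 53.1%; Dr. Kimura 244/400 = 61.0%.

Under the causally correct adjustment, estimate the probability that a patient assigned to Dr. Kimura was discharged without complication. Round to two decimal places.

0.46

Within every triage acuity level Dr. Moreno has the higher rate, yet pooled Dr. Kimura does — Simpson's reversal.
Triage acuity differs across surgeons for reasons unrelated to any effect of the surgeon itself, and it separately predicts the outcome — a classic confounder. We must compare within triage acuity levels.
Standardising Dr. Kimura to the population triage acuity mix: 0.285·173/216 + 0.333·61/133 + 0.383·10/51 = 0.456.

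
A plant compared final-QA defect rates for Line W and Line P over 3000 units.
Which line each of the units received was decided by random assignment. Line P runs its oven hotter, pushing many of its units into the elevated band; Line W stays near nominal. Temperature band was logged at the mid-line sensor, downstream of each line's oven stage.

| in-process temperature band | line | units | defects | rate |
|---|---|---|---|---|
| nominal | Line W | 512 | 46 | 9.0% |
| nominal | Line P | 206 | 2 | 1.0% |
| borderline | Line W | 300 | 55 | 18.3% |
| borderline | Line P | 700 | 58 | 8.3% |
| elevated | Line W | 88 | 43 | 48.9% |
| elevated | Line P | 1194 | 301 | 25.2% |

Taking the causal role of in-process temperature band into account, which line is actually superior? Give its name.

Line W

Within every in-process temperature band level Line P has the lower rate, yet pooled Line W does — Simpson's reversal.
Because the line influences in-process temperature band, in-process temperature band is a post-treatment mediator, not a confounder. Stratifying on it would bias the estimate; the causal effect is the crude pooled difference.
Pooled: Line W 16.0% vs Line P 17.2%; Line W is lower overall.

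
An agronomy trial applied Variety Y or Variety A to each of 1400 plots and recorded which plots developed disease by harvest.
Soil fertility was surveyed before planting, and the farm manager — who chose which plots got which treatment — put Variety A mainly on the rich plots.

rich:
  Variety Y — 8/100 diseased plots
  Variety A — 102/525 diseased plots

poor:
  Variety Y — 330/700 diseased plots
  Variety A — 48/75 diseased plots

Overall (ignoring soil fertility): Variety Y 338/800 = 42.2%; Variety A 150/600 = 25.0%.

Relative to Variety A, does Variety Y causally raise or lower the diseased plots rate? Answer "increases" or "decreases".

decreases

Nothing the variety does changes soil fertility; the imbalance is an allocation artefact. With soil fertility also predicting the outcome, the pooled figure is confounded, and the within-stratum comparison is the causal one.
Within each level — rich: 8.0% vs 19.4%; poor: 47.1% vs 64.0% — Variety Y is lower every time.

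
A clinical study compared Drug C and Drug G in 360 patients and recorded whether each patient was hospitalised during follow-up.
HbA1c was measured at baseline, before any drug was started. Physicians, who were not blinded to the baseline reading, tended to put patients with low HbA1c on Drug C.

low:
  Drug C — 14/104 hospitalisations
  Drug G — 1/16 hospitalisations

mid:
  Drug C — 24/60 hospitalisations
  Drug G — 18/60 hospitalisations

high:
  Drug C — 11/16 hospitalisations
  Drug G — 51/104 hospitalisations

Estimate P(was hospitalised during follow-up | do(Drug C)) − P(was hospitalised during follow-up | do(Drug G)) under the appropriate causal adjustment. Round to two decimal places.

+0.12

Within every HbA1c level Drug G has the lower rate, yet pooled Drug C does — Simpson's reversal.
HbA1c is set before the drug has any effect — it is not caused by the drug — and it independently drives the outcome. That makes it a confounder, so the causal comparison is within HbA1c levels.
Adjusting over the population distribution of HbA1c: 0.333·(0.135−0.062) + 0.333·(0.400−0.300) + 0.333·(0.688−0.490) = +0.123.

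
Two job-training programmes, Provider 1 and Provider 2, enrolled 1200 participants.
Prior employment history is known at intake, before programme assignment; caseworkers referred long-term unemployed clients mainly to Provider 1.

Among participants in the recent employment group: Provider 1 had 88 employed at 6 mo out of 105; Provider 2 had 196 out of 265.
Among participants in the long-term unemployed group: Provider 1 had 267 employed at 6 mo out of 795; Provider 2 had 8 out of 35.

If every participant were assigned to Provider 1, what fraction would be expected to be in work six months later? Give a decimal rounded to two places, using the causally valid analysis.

0.49

Within every prior employment history level Provider 1 has the higher rate, yet pooled Provider 2 does — Simpson's reversal.
Prior employment history satisfies the back-door criterion: it is not a descendant of the programme, and it blocks the spurious path from programme to outcome. Adjusting for it (i.e., using the within-prior employment history rates) gives the causal effect.
Standardising Provider 1 to the population prior employment history mix: 0.308·88/105 + 0.692·267/795 = 0.491.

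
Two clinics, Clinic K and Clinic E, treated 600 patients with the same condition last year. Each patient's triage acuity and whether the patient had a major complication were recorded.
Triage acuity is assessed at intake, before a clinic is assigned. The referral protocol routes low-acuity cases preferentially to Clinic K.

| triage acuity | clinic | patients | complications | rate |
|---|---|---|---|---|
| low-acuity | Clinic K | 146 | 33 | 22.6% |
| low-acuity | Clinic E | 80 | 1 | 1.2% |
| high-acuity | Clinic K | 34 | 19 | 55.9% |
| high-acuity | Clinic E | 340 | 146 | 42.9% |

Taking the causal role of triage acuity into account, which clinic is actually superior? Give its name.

Clinic E is lower inside every triage acuity stratum but Clinic K is lower in aggregate. Whether to stratify depends on how triage acuity relates to the clinic.
Triage acuity differs across clinics for reasons unrelated to any effect of the clinic itself, and it separately predicts the outcome — a classic confounder. We must compare within triage acuity levels.
Within each level — low-acuity: 22.6% vs 1.2%; high-acuity: 55.9% vs 42.9% — Clinic E is lower every time.

Clinic E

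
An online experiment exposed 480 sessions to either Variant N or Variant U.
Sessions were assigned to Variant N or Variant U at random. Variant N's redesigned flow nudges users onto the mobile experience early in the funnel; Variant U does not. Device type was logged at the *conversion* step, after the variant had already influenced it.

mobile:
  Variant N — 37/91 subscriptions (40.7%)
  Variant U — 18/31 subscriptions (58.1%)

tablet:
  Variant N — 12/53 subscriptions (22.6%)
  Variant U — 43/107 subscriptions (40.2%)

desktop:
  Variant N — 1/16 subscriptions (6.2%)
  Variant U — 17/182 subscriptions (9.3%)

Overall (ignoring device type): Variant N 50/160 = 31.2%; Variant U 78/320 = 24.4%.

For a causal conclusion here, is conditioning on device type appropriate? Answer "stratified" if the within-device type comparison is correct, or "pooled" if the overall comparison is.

pooled

Device type is downstream of the variant. One should not condition on a consequence of treatment, so the overall rates are the right comparison.
Pooled: Variant N 31.2% vs Variant U 24.4%; Variant N is higher overall.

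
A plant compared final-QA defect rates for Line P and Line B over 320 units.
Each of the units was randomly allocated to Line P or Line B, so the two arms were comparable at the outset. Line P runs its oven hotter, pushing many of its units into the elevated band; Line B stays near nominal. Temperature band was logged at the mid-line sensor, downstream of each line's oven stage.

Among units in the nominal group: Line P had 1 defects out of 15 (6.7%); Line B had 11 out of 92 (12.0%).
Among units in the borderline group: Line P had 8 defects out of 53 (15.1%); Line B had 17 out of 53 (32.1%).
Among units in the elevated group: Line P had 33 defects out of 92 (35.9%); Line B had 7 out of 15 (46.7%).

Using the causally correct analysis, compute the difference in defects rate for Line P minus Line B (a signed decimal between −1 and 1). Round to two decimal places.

+0.04

The distribution of in-process temperature band is itself part of what the line does — it is an intermediate outcome. Holding it fixed would remove that part of the effect; the total effect is the pooled difference.
The causal difference is the pooled difference: 0.263 − 0.219 = +0.044.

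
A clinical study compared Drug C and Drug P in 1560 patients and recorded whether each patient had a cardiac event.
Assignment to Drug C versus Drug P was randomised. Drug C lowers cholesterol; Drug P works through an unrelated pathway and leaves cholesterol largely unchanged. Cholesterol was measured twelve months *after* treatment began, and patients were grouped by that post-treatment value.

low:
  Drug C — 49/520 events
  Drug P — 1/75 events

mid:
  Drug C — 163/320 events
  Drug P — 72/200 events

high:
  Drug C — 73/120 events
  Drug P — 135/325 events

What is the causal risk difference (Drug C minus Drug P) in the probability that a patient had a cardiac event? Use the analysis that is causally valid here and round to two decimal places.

The distribution of cholesterol is itself part of what the drug does — it is an intermediate outcome. Holding it fixed would remove that part of the effect; the total effect is the pooled difference.
The causal difference is the pooled difference: 0.297 − 0.347 = -0.050.

-0.05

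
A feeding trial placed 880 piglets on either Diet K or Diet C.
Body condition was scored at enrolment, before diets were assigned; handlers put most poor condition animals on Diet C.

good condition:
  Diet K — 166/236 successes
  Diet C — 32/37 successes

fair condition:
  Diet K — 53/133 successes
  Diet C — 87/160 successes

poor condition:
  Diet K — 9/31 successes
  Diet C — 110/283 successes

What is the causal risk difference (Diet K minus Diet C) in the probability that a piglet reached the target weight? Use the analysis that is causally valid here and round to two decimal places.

-0.13

Nothing the diet does changes starting body condition; the imbalance is an allocation artefact. With starting body condition also predicting the outcome, the pooled figure is confounded, and the within-stratum comparison is the causal one.
Adjusting over the population distribution of starting body condition: 0.310·(0.703−0.865) + 0.333·(0.398−0.544) + 0.357·(0.290−0.389) = -0.134.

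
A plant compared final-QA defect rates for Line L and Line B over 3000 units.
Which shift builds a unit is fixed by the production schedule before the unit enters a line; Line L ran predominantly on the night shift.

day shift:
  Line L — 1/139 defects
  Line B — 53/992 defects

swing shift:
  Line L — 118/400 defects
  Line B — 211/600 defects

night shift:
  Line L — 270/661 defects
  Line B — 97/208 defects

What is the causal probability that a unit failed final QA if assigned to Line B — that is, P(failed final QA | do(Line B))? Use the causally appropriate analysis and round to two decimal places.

Within every shift level Line L has the lower rate, yet pooled Line B does — Simpson's reversal.
Shift differs across lines for reasons unrelated to any effect of the line itself, and it separately predicts the outcome — a classic confounder. We must compare within shift levels.
Standardising Line B to the population shift mix: 0.377·53/992 + 0.333·211/600 + 0.290·97/208 = 0.272.

0.27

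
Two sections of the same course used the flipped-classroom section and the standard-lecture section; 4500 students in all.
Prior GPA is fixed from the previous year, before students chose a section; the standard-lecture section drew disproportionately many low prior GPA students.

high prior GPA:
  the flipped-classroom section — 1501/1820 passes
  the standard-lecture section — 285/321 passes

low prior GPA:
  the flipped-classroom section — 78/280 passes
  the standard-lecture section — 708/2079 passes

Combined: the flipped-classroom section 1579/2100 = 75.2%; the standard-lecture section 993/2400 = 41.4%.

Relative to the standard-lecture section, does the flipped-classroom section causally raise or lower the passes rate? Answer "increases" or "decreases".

decreases

The prior GPA band-specific comparison favours the standard-lecture section throughout, but the pooled figures favour the flipped-classroom section. The question is whether to condition on prior GPA band.
Nothing the teaching method does changes prior GPA band; the imbalance is an allocation artefact. With prior GPA band also predicting the outcome, the pooled figure is confounded, and the within-stratum comparison is the causal one.
Within each level — high prior GPA: 82.5% vs 88.8%; low prior GPA: 27.9% vs 34.1% — the standard-lecture section is higher every time.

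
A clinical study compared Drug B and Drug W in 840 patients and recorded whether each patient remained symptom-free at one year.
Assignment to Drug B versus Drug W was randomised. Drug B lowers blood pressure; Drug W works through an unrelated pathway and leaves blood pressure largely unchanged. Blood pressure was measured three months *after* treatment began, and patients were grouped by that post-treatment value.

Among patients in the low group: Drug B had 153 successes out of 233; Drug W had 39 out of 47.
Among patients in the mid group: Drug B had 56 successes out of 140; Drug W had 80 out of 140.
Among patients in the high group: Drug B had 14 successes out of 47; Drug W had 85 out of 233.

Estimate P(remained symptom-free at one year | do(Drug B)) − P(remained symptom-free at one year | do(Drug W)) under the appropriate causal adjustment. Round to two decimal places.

+0.05

Stratifying would compare drugs among patients the drugs themselves sorted into blood pressure groups — a form of selection on an intermediate. The unconditioned pooled rates give the total causal effect.
The causal difference is the pooled difference: 0.531 − 0.486 = +0.045.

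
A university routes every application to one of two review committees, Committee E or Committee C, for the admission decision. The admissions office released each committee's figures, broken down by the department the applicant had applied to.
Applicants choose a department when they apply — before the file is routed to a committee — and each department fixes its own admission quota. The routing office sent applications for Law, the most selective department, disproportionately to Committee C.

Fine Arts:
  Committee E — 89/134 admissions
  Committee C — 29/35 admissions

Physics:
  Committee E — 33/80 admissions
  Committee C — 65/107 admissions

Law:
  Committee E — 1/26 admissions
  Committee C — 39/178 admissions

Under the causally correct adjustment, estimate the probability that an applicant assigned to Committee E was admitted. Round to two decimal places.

0.35

The stratified and pooled comparisons disagree (Committee C wins within each department; Committee E wins overall), so the answer turns on the causal role of department.
Nothing the review committee does changes department; the imbalance is an allocation artefact. With department also predicting the outcome, the pooled figure is confounded, and the within-stratum comparison is the causal one.
Standardising Committee E to the population department mix: 0.302·89/134 + 0.334·33/80 + 0.364·1/26 = 0.352.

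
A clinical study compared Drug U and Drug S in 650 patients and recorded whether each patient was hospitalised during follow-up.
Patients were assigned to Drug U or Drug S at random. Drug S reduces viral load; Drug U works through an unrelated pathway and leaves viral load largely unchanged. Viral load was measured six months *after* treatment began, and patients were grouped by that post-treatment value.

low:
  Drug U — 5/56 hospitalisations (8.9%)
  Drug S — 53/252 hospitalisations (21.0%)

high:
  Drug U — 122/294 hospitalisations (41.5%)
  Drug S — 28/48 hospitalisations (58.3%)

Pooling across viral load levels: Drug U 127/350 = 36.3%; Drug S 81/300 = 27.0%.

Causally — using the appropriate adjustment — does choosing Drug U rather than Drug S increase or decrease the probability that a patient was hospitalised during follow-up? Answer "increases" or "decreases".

Stratifying would compare drugs among patients the drugs themselves sorted into viral load groups — a form of selection on an intermediate. The unconditioned pooled rates give the total causal effect.
Pooled: Drug U 36.3% vs Drug S 27.0%; Drug S is lower overall.

increases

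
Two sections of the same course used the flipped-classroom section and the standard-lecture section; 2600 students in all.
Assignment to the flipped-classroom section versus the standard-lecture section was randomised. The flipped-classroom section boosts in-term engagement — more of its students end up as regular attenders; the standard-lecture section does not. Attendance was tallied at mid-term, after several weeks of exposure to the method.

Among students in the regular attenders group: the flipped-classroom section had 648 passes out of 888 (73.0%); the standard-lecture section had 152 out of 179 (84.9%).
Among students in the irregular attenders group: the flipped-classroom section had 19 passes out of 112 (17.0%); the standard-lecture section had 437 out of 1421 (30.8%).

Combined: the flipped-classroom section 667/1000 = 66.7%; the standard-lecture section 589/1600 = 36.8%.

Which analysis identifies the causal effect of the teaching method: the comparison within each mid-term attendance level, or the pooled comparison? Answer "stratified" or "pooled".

pooled

the standard-lecture section is higher inside every mid-term attendance stratum but the flipped-classroom section is higher in aggregate. Whether to stratify depends on how mid-term attendance relates to the teaching method.
Stratifying would compare teaching methods among students the teaching methods themselves sorted into mid-term attendance groups — a form of selection on an intermediate. The unconditioned pooled rates give the total causal effect.
Pooled: the flipped-classroom section 66.7% vs the standard-lecture section 36.8%; the flipped-classroom section is higher overall.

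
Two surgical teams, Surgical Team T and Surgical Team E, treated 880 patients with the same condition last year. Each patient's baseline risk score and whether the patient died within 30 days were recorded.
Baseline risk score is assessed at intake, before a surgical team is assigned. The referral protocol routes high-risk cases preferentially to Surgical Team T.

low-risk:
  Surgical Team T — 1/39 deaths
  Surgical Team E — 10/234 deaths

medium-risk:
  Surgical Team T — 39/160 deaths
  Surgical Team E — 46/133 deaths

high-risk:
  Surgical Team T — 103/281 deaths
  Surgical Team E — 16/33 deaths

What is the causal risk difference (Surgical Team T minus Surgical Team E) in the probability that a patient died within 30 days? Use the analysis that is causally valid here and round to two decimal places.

-0.08

The baseline risk score-specific comparison favours Surgical Team T throughout, but the pooled figures favour Surgical Team E. The question is whether to condition on baseline risk score.
Since baseline risk score is a pre-existing factor (not a product of the surgical team) and it affects the outcome on its own, it is a confounder. The stratified rates, not the pooled rate, identify the causal effect.
Adjusting over the population distribution of baseline risk score: 0.310·(0.026−0.043) + 0.333·(0.244−0.346) + 0.357·(0.367−0.485) = -0.082.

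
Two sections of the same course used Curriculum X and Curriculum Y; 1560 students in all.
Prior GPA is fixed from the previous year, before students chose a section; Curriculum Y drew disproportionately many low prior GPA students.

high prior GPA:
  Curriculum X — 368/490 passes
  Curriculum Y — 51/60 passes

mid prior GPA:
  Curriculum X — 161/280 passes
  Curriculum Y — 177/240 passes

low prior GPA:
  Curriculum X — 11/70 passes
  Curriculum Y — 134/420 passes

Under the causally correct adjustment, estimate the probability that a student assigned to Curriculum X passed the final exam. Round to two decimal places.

Within every prior GPA band level Curriculum Y has the higher rate, yet pooled Curriculum X does — Simpson's reversal.
Prior GPA band satisfies the back-door criterion: it is not a descendant of the teaching method, and it blocks the spurious path from teaching method to outcome. Adjusting for it (i.e., using the within-prior GPA band rates) gives the causal effect.
Standardising Curriculum X to the population prior GPA band mix: 0.353·368/490 + 0.333·161/280 + 0.314·11/70 = 0.506.

0.51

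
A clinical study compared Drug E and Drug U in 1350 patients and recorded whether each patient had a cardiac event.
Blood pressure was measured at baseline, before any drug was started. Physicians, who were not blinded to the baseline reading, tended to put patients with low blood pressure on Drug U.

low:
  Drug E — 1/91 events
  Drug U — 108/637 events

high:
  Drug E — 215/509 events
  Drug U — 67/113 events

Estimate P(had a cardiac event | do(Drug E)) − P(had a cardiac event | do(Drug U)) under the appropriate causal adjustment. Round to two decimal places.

The blood pressure-specific comparison favours Drug E throughout, but the pooled figures favour Drug U. The question is whether to condition on blood pressure.
Here blood pressure is a common cause — it drives both which drug a case falls under and the outcome. The crude comparison mixes populations; the stratum-specific rates are the causally relevant ones.
Adjusting over the population distribution of blood pressure: 0.539·(0.011−0.170) + 0.461·(0.422−0.593) = -0.164.

-0.16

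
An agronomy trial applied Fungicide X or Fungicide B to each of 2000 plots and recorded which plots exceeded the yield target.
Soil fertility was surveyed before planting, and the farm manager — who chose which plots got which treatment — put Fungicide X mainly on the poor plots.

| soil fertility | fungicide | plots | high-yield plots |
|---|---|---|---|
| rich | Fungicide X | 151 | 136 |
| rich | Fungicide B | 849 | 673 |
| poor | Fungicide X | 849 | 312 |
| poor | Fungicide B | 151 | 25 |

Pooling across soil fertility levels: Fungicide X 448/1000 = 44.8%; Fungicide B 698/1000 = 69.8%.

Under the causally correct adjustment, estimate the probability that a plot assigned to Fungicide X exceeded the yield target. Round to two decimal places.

0.63

The stratified and pooled comparisons disagree (Fungicide X wins within each soil fertility; Fungicide B wins overall), so the answer turns on the causal role of soil fertility.
Soil fertility satisfies the back-door criterion: it is not a descendant of the fungicide, and it blocks the spurious path from fungicide to outcome. Adjusting for it (i.e., using the within-soil fertility rates) gives the causal effect.
Standardising Fungicide X to the population soil fertility mix: 0.500·136/151 + 0.500·312/849 = 0.634.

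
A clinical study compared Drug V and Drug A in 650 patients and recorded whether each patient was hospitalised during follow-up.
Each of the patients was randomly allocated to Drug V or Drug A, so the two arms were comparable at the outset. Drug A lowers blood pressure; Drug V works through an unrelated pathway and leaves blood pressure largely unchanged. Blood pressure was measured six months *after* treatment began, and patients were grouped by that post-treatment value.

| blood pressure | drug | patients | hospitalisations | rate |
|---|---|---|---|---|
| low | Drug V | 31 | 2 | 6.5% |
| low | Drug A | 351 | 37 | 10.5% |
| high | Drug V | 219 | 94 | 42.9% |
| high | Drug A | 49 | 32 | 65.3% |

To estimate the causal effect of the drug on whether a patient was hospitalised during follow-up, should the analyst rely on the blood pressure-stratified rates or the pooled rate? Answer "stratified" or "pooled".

The stratified and pooled comparisons disagree (Drug V wins within each blood pressure; Drug A wins overall), so the answer turns on the causal role of blood pressure.
Blood pressure here is a post-treatment variable shaped by the drug; conditioning on it would introduce bias rather than remove it. The overall comparison is the causal one.
Pooled: Drug V 38.4% vs Drug A 17.2%; Drug A is lower overall.

pooled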